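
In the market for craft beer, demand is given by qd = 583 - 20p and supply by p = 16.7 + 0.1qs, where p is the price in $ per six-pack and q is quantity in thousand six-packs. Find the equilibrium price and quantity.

Inverting to quantity form: qs = -167 + 10p.
At equilibrium qd = qs, so 583 - 20p = -167 + 10p; collecting terms, 750 = 30p and p* = 25.
Plugging p* into demand: q* = 583 - 20(25) = 83.

p* = 25, q* = 83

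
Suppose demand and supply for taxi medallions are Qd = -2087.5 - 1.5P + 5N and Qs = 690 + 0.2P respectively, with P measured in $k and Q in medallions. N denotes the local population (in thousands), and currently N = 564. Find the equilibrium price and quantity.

With N = 564, demand is Qd = 732.5 - 1.5P.
Set Qd = Qs: 732.5 - 1.5P = 690 + 0.2P, so 42.5 = 1.7P and P* = 25.
Plugging P* into demand: Q* = 732.5 - 1.5(25) = 695.

P* = 25, Q* = 695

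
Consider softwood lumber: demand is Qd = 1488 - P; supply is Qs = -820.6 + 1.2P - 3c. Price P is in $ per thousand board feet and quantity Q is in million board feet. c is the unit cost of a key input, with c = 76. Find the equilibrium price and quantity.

P* = 1153, Q* = 335

With c = 76, supply is Qs = -1048.6 + 1.2P.
At equilibrium Qd = Qs, so 1488 - P = -1048.6 + 1.2P; collecting terms, 2536.6 = 2.2P and P* = 1153.
Substitute back: Q* = 1488 - 1153 = 335.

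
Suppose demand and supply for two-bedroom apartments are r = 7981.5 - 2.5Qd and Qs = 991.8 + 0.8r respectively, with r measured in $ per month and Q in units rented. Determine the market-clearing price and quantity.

r* = 1834, Q* = 2459

Inverting to quantity form: Qd = 3192.6 - 0.4r.
The market clears where 3192.6 - 0.4r = 991.8 + 0.8r. Rearranging, 1.2r = 2200.8, hence r* = 1834.
From the demand curve, Q* = 3192.6 - 0.4(1834) = 2459.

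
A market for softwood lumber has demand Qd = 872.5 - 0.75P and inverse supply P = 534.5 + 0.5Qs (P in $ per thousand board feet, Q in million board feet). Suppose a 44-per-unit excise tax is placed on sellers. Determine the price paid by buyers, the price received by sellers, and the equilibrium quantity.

P_b = 738, P_s = 694, Q = 319

Solving each curve for Q: Qs = -1069 + 2P.
The tax drives a wedge P_b - P_s = 44. Substituting P_s = P_b - 44 into supply: Qs = -1157 + 2P_b.
Market clearing requires 872.5 - 0.75P_b = -1157 + 2P_b; hence 2029.5 = 2.75P_b and P_b = 738.
Then P_s = 738 - 44 = 694 and Q = 872.5 - 0.75(738) = 319.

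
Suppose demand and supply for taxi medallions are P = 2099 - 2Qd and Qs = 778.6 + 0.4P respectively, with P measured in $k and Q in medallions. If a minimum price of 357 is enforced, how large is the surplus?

Surplus = 50.4

Inverting to quantity form: Qd = 1049.5 - 0.5P.
With P fixed at 357, quantity demanded is 871 and quantity supplied is 921.4.
Surplus = Qs - Qd = 921.4 - 871 = 50.4.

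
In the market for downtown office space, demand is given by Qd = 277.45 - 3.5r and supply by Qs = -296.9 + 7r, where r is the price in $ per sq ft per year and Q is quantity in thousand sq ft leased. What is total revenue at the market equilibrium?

Total revenue = 4704.2

Equating demand and supply, 277.45 - 3.5r = -296.9 + 7r gives 10.5r = 574.35, so r* = 54.7.
Substitute back: Q* = 277.45 - 3.5(54.7) = 86.
Total revenue = r* × Q* = 54.7 × 86 = 4704.2.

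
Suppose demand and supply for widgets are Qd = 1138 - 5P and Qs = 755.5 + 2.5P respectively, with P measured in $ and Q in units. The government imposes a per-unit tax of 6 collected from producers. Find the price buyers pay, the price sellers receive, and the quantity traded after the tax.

The tax drives a wedge P_b - P_s = 6. Substituting P_s = P_b - 6 into supply: Qs = 740.5 + 2.5P_b.
Set Qd = Qs: 1138 - 5P_b = 740.5 + 2.5P_b, so 397.5 = 7.5P_b and P_b = 53.
Then P_s = 53 - 6 = 47 and Q = 1138 - 5(53) = 873.

P_b = 53, P_s = 47, Q = 873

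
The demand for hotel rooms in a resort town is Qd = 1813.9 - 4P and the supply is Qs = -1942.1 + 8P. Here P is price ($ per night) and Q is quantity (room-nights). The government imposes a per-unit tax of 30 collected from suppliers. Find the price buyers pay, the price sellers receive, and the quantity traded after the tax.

P_b = 333, P_s = 303, Q = 481.9

Suppliers keep P_s = P_b - 30 per unit, so supply in terms of the buyer price is Qs = -2182.1 + 8P_b.
Set Qd = Qs: 1813.9 - 4P_b = -2182.1 + 8P_b, so 3996 = 12P_b and P_b = 333.
So P_s = 303 and the quantity traded is Q = 1813.9 - 4(333) = 481.9.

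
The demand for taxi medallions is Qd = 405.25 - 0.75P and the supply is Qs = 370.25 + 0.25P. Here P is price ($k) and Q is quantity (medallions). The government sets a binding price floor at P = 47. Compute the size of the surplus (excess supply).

Evaluating both curves at the floor price 47 gives Qd = 370, Qs = 382.
Surplus = Qs - Qd = 382 - 370 = 12.

Surplus = 12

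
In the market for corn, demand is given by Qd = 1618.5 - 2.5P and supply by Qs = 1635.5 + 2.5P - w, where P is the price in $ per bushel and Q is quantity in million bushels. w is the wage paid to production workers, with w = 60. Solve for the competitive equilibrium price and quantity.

P* = 8.6, Q* = 1597

With w = 60, supply is Qs = 1575.5 + 2.5P.
At equilibrium Qd = Qs, so 1618.5 - 2.5P = 1575.5 + 2.5P; collecting terms, 43 = 5P and P* = 8.6.
Then Q* = 1618.5 - 2.5(8.6) = 1597.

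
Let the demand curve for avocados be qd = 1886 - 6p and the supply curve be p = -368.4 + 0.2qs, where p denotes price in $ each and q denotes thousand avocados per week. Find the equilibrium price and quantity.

p* = 4, q* = 1862

Inverting to quantity form: qs = 1842 + 5p.
At equilibrium qd = qs, so 1886 - 6p = 1842 + 5p; collecting terms, 44 = 11p and p* = 4.
Then q* = 1886 - 6(4) = 1862.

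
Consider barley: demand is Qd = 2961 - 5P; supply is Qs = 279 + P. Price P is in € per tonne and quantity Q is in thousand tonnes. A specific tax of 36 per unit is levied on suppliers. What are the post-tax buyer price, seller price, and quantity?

Suppliers keep P_s = P_b - 36 per unit, so supply in terms of the buyer price is Qs = 243 + P_b.
Set Qd = Qs: 2961 - 5P_b = 243 + P_b, so 2718 = 6P_b and P_b = 453.
Then P_s = 453 - 36 = 417 and Q = 2961 - 5(453) = 696.

P_b = 453, P_s = 417, Q = 696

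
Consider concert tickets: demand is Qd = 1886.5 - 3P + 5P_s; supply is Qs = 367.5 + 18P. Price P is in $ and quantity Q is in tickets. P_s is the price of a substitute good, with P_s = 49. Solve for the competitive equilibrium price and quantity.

P* = 84, Q* = 1879.5

With P_s = 49, demand is Qd = 2131.5 - 3P.
The market clears where 2131.5 - 3P = 367.5 + 18P. Rearranging, 21P = 1764, hence P* = 84.
Then Q* = 2131.5 - 3(84) = 1879.5.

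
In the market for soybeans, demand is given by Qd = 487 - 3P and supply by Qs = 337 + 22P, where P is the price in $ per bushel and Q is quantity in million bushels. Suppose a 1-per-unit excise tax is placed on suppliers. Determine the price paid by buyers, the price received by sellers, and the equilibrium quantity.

Suppliers keep P_s = P_b - 1 per unit, so supply in terms of the buyer price is Qs = 315 + 22P_b.
Equate demand and the shifted supply: 487 - 3P_b = 315 + 22P_b, giving 25P_b = 172, so P_b = 6.88.
So P_s = 5.88 and the quantity traded is Q = 487 - 3(6.88) = 466.36.

P_b = 6.88, P_s = 5.88, Q = 466.36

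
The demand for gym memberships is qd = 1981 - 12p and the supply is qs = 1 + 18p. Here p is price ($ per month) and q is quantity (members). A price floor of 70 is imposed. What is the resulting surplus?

Surplus = 120

With p fixed at 70, quantity demanded is 1141 and quantity supplied is 1261.
Surplus = qs - qd = 1261 - 1141 = 120.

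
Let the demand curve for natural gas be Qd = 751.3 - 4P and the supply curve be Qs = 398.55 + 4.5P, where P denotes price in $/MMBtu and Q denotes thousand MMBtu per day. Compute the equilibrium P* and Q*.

P* = 41.5, Q* = 585.3

At equilibrium Qd = Qs, so 751.3 - 4P = 398.55 + 4.5P; collecting terms, 352.75 = 8.5P and P* = 41.5.
Then Q* = 751.3 - 4(41.5) = 585.3.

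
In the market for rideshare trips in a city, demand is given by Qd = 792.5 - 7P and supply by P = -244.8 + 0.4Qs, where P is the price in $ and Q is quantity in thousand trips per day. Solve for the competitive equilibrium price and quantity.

Solving each curve for Q: Qs = 612 + 2.5P.
The market clears where 792.5 - 7P = 612 + 2.5P. Rearranging, 9.5P = 180.5, hence P* = 19.
Substitute back: Q* = 792.5 - 7(19) = 659.5.

P* = 19, Q* = 659.5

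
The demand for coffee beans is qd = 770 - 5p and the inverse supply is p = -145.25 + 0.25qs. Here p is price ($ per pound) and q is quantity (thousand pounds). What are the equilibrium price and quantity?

p* = 21, q* = 665

In direct form, qs = 581 + 4p.
Set qd = qs: 770 - 5p = 581 + 4p, so 189 = 9p and p* = 21.
Substitute back: q* = 770 - 5(21) = 665.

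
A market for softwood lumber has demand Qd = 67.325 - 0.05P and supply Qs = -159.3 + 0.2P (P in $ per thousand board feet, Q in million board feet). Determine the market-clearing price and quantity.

Equating demand and supply, 67.325 - 0.05P = -159.3 + 0.2P gives 0.25P = 226.625, so P* = 906.5.
Substitute back: Q* = 67.325 - 0.05(906.5) = 22.

P* = 906.5, Q* = 22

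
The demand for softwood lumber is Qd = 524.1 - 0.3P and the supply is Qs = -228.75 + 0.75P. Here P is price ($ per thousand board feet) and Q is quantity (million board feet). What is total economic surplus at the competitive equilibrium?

Equating demand and supply, 524.1 - 0.3P = -228.75 + 0.75P gives 1.05P = 752.85, so P* = 717.
From the demand curve, Q* = 524.1 - 0.3(717) = 309.
Demand choke price = 1747; supply choke price = 305. CS = ½(1747 - 717)(309) = 159135; PS = ½(717 - 305)(309) = 63654. Total surplus = 222789.

Total surplus = 222789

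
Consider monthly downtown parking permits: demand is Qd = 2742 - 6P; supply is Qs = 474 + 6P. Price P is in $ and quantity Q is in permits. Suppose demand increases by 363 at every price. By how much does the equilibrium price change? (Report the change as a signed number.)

ΔP = 30.25

Equating demand and supply, 2742 - 6P = 474 + 6P gives 12P = 2268, so P* = 189.
Plugging P* into demand: Q* = 2742 - 6(189) = 1608.
After the shift, demand is Qd = 3105 - 6P.
New equilibrium: 2631 = 12P, so P = 219.25 and Q = 1789.5.
ΔP = 219.25 - 189 = 30.25.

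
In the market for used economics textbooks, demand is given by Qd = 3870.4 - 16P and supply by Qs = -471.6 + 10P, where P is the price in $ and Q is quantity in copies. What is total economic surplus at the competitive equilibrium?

Total surplus = 116688.208

Equating demand and supply, 3870.4 - 16P = -471.6 + 10P gives 26P = 4342, so P* = 167.
Then Q* = 3870.4 - 16(167) = 1198.4.
Demand choke price = 241.9; supply choke price = 47.16. CS = ½(241.9 - 167)(1198.4) = 44880.08; PS = ½(167 - 47.16)(1198.4) = 71808.128. Total surplus = 116688.208.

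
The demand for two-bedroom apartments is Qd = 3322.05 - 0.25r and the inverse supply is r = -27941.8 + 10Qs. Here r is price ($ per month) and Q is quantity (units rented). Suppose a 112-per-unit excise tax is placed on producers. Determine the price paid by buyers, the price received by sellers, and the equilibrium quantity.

r_b = 1540.2, r_s = 1428.2, Q = 2937

Rewriting in direct form: Qs = 2794.18 + 0.1r.
With a tax of 112 on producers, they supply based on the net price r_s = r_b - 112, so Qs = 2782.98 + 0.1r_b.
Equate demand and the shifted supply: 3322.05 - 0.25r_b = 2782.98 + 0.1r_b, giving 0.35r_b = 539.07, so r_b = 1540.2.
So r_s = 1428.2 and the quantity traded is Q = 3322.05 - 0.25(1540.2) = 2937.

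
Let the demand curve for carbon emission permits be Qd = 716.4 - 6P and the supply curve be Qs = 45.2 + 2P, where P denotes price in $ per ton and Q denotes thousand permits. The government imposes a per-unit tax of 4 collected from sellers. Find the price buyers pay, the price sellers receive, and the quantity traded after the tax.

With a tax of 4 on sellers, they supply based on the net price P_s = P_b - 4, so Qs = 37.2 + 2P_b.
Market clearing requires 716.4 - 6P_b = 37.2 + 2P_b; hence 679.2 = 8P_b and P_b = 84.9.
So P_s = 80.9 and the quantity traded is Q = 716.4 - 6(84.9) = 207.

P_b = 84.9, P_s = 80.9, Q = 207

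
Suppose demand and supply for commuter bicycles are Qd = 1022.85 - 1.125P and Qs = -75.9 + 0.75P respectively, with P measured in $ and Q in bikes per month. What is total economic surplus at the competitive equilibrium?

The market clears where 1022.85 - 1.125P = -75.9 + 0.75P. Rearranging, 1.875P = 1098.75, hence P* = 586.
Plugging P* into demand: Q* = 1022.85 - 1.125(586) = 363.6.
Demand choke price = 909.2; supply choke price = 101.2. CS = ½(909.2 - 586)(363.6) = 58757.76; PS = ½(586 - 101.2)(363.6) = 88136.64. Total surplus = 146894.4.

Total surplus = 146894.4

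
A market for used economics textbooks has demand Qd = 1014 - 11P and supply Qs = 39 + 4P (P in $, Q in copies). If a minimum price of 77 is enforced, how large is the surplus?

Surplus = 180

With P fixed at 77, quantity demanded is 167 and quantity supplied is 347.
Surplus = Qs - Qd = 347 - 167 = 180.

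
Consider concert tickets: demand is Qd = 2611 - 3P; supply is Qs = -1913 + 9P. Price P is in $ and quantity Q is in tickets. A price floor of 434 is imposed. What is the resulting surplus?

Surplus = 684

With P fixed at 434, quantity demanded is 1309 and quantity supplied is 1993.
Surplus = Qs - Qd = 1993 - 1309 = 684.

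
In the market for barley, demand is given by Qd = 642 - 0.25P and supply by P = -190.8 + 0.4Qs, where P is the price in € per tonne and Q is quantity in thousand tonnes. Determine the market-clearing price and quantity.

Inverting to quantity form: Qs = 477 + 2.5P.
At equilibrium Qd = Qs, so 642 - 0.25P = 477 + 2.5P; collecting terms, 165 = 2.75P and P* = 60.
Then Q* = 642 - 0.25(60) = 627.

P* = 60, Q* = 627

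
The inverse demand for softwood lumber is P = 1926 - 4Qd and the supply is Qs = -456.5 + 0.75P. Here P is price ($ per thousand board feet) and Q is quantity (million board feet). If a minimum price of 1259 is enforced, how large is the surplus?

Surplus = 321

Rewriting in direct form: Qd = 481.5 - 0.25P.
Evaluating both curves at the floor price 1259 gives Qd = 166.75, Qs = 487.75.
Surplus = Qs - Qd = 487.75 - 166.75 = 321.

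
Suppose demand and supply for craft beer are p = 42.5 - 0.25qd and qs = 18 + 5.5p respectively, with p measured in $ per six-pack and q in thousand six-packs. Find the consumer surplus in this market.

Consumer surplus = 1404.5

Rewriting in direct form: qd = 170 - 4p.
The market clears where 170 - 4p = 18 + 5.5p. Rearranging, 9.5p = 152, hence p* = 16.
From the demand curve, q* = 170 - 4(16) = 106.
Demand choke price (qd = 0): p = 170/4 = 42.5. Consumer surplus = ½ × (42.5 - 16) × 106 = 1404.5.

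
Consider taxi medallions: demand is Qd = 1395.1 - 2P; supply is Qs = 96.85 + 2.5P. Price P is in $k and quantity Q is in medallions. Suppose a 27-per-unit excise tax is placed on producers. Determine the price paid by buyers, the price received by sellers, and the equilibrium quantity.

With a tax of 27 on producers, they supply based on the net price P_s = P_b - 27, so Qs = 29.35 + 2.5P_b.
Equate demand and the shifted supply: 1395.1 - 2P_b = 29.35 + 2.5P_b, giving 4.5P_b = 1365.75, so P_b = 303.5.
So P_s = 276.5 and the quantity traded is Q = 1395.1 - 2(303.5) = 788.1.

P_b = 303.5, P_s = 276.5, Q = 788.1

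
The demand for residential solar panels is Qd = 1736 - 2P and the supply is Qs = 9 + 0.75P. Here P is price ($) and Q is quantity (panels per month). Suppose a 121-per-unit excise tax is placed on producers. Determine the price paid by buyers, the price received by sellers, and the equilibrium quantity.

The tax drives a wedge P_b - P_s = 121. Substituting P_s = P_b - 121 into supply: Qs = -81.75 + 0.75P_b.
Market clearing requires 1736 - 2P_b = -81.75 + 0.75P_b; hence 1817.75 = 2.75P_b and P_b = 661.
Then P_s = 661 - 121 = 540 and Q = 1736 - 2(661) = 414.

P_b = 661, P_s = 540, Q = 414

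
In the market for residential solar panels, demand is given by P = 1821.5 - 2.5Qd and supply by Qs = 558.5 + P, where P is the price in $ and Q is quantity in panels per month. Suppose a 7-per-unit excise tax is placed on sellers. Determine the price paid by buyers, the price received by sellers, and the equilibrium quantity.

In direct form, Qd = 728.6 - 0.4P.
With a tax of 7 on sellers, they supply based on the net price P_s = P_b - 7, so Qs = 551.5 + P_b.
Market clearing requires 728.6 - 0.4P_b = 551.5 + P_b; hence 177.1 = 1.4P_b and P_b = 126.5.
Then P_s = 126.5 - 7 = 119.5 and Q = 728.6 - 0.4(126.5) = 678.

P_b = 126.5, P_s = 119.5, Q = 678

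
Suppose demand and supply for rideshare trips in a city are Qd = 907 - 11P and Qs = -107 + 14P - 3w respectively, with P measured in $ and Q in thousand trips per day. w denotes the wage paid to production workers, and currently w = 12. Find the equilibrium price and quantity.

With w = 12, supply is Qs = -143 + 14P.
The market clears where 907 - 11P = -143 + 14P. Rearranging, 25P = 1050, hence P* = 42.
Then Q* = 907 - 11(42) = 445.

P* = 42, Q* = 445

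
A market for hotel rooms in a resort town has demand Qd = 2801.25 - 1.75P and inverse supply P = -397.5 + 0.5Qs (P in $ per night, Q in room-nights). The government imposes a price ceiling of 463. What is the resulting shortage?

Inverting to quantity form: Qs = 795 + 2P.
Evaluating both curves at the ceiling price 463 gives Qd = 1991, Qs = 1721.
Shortage = Qd - Qs = 1991 - 1721 = 270.

Shortage = 270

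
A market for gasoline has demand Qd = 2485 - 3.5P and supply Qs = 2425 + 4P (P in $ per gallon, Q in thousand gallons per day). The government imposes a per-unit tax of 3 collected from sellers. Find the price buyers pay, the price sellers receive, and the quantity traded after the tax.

P_b = 9.6, P_s = 6.6, Q = 2451.4

The tax drives a wedge P_b - P_s = 3. Substituting P_s = P_b - 3 into supply: Qs = 2413 + 4P_b.
Set Qd = Qs: 2485 - 3.5P_b = 2413 + 4P_b, so 72 = 7.5P_b and P_b = 9.6.
So P_s = 6.6 and the quantity traded is Q = 2485 - 3.5(9.6) = 2451.4.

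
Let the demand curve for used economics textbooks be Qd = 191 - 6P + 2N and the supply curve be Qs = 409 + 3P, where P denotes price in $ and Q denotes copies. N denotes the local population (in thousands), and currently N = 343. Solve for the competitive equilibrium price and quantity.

P* = 52, Q* = 565

With N = 343, demand is Qd = 877 - 6P.
At equilibrium Qd = Qs, so 877 - 6P = 409 + 3P; collecting terms, 468 = 9P and P* = 52.
From the demand curve, Q* = 877 - 6(52) = 565.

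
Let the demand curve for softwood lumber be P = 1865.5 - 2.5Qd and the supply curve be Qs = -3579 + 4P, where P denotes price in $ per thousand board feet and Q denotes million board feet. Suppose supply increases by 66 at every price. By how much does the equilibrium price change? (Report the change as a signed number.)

ΔP = -15

Rewriting in direct form: Qd = 746.2 - 0.4P.
Equating demand and supply, 746.2 - 0.4P = -3579 + 4P gives 4.4P = 4325.2, so P* = 983.
Then Q* = 746.2 - 0.4(983) = 353.
After the shift, supply is Qs = -3513 + 4P.
The new intersection has 4259.2 = 4.4P, i.e. P = 968, Q = 359.
ΔP = 968 - 983 = -15.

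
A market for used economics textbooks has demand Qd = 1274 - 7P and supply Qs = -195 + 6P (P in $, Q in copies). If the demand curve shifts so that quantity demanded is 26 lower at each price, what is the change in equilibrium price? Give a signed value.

ΔP = -2

Equating demand and supply, 1274 - 7P = -195 + 6P gives 13P = 1469, so P* = 113.
Substitute back: Q* = 1274 - 7(113) = 483.
After the shift, demand is Qd = 1248 - 7P.
The new intersection has 1443 = 13P, i.e. P = 111, Q = 471.
ΔP = 111 - 113 = -2.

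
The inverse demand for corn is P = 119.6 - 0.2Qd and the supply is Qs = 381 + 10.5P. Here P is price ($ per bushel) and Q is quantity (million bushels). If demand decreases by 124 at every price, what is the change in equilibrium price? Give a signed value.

Solving each curve for Q: Qd = 598 - 5P.
Equating demand and supply, 598 - 5P = 381 + 10.5P gives 15.5P = 217, so P* = 14.
Plugging P* into demand: Q* = 598 - 5(14) = 528.
After the shift, demand is Qd = 474 - 5P.
Re-solving, 15.5P = 93 gives P = 6 and Q = 444.
ΔP = 6 - 14 = -8.

ΔP = -8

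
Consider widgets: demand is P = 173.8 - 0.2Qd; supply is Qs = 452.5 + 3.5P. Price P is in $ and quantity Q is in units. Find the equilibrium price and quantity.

P* = 49, Q* = 624

Solving each curve for Q: Qd = 869 - 5P.
Equating demand and supply, 869 - 5P = 452.5 + 3.5P gives 8.5P = 416.5, so P* = 49.
Then Q* = 869 - 5(49) = 624.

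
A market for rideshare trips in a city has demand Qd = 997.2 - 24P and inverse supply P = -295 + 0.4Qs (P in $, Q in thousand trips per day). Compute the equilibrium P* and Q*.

P* = 9.8, Q* = 762

In direct form, Qs = 737.5 + 2.5P.
The market clears where 997.2 - 24P = 737.5 + 2.5P. Rearranging, 26.5P = 259.7, hence P* = 9.8.
Substitute back: Q* = 997.2 - 24(9.8) = 762.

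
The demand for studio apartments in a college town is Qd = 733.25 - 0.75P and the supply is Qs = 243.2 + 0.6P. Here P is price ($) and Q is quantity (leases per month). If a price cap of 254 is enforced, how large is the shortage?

Shortage = 147.15

At P = 254: Qd = 542.75 and Qs = 395.6.
Shortage = Qd - Qs = 542.75 - 395.6 = 147.15.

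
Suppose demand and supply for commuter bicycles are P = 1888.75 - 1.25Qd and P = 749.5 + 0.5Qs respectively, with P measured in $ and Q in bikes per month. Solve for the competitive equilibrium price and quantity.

P* = 1075, Q* = 651

Rewriting in direct form: Qd = 1511 - 0.8P and Qs = -1499 + 2P.
Set Qd = Qs: 1511 - 0.8P = -1499 + 2P, so 3010 = 2.8P and P* = 1075.
From the demand curve, Q* = 1511 - 0.8(1075) = 651.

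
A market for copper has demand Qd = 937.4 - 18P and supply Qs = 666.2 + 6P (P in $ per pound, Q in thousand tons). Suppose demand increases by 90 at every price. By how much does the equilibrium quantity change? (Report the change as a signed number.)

Equating demand and supply, 937.4 - 18P = 666.2 + 6P gives 24P = 271.2, so P* = 11.3.
Then Q* = 937.4 - 18(11.3) = 734.
After the shift, demand is Qd = 1027.4 - 18P.
Re-solving, 24P = 361.2 gives P = 15.05 and Q = 756.5.
ΔQ = 756.5 - 734 = 22.5.

ΔQ = 22.5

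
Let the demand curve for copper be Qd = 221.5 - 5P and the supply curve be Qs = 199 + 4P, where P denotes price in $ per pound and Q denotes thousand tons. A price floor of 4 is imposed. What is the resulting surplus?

Evaluating both curves at the floor price 4 gives Qd = 201.5, Qs = 215.
Surplus = Qs - Qd = 215 - 201.5 = 13.5.

Surplus = 13.5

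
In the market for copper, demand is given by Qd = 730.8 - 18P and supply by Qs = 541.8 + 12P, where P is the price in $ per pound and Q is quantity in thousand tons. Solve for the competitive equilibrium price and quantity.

Equating demand and supply, 730.8 - 18P = 541.8 + 12P gives 30P = 189, so P* = 6.3.
Plugging P* into demand: Q* = 730.8 - 18(6.3) = 617.4.

P* = 6.3, Q* = 617.4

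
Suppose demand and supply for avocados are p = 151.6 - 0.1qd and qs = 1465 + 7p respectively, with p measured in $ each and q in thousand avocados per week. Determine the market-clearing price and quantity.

p* = 3, q* = 1486

Rewriting in direct form: qd = 1516 - 10p.
Equating demand and supply, 1516 - 10p = 1465 + 7p gives 17p = 51, so p* = 3.
Plugging p* into demand: q* = 1516 - 10(3) = 1486.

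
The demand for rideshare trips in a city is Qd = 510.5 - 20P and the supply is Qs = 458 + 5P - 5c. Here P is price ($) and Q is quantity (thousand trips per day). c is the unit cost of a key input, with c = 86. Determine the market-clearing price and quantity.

P* = 19.3, Q* = 124.5

With c = 86, supply is Qs = 28 + 5P.
Set Qd = Qs: 510.5 - 20P = 28 + 5P, so 482.5 = 25P and P* = 19.3.
Substitute back: Q* = 510.5 - 20(19.3) = 124.5.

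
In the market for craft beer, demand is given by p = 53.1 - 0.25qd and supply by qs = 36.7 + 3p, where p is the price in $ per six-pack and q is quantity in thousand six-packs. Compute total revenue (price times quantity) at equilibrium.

Total revenue = 2811.2

In direct form, qd = 212.4 - 4p.
Equating demand and supply, 212.4 - 4p = 36.7 + 3p gives 7p = 175.7, so p* = 25.1.
Then q* = 212.4 - 4(25.1) = 112.
Total revenue = p* × q* = 25.1 × 112 = 2811.2.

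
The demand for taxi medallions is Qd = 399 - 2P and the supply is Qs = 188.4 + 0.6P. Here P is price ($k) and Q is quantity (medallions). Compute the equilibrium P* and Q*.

P* = 81, Q* = 237

Equating demand and supply, 399 - 2P = 188.4 + 0.6P gives 2.6P = 210.6, so P* = 81.
Substitute back: Q* = 399 - 2(81) = 237.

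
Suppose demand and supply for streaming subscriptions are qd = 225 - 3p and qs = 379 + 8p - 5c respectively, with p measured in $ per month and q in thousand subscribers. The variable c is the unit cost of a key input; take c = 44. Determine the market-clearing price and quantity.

With c = 44, supply is qs = 159 + 8p.
The market clears where 225 - 3p = 159 + 8p. Rearranging, 11p = 66, hence p* = 6.
From the demand curve, q* = 225 - 3(6) = 207.

p* = 6, q* = 207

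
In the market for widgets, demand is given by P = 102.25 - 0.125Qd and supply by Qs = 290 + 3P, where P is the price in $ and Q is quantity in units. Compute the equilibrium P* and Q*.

P* = 48, Q* = 434

Inverting to quantity form: Qd = 818 - 8P.
Set Qd = Qs: 818 - 8P = 290 + 3P, so 528 = 11P and P* = 48.
From the demand curve, Q* = 818 - 8(48) = 434.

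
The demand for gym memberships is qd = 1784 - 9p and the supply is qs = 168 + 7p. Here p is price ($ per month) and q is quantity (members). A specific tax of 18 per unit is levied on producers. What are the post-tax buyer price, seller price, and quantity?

With a tax of 18 on producers, they supply based on the net price p_s = p_b - 18, so qs = 42 + 7p_b.
Set qd = qs: 1784 - 9p_b = 42 + 7p_b, so 1742 = 16p_b and p_b = 108.875.
Then p_s = 108.875 - 18 = 90.875 and q = 1784 - 9(108.875) = 804.125.

p_b = 108.875, p_s = 90.875, q = 804.125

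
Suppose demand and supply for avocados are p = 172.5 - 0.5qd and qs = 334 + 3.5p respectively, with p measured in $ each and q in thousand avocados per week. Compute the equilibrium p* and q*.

Solving each curve for q: qd = 345 - 2p.
The market clears where 345 - 2p = 334 + 3.5p. Rearranging, 5.5p = 11, hence p* = 2.
Plugging p* into demand: q* = 345 - 2(2) = 341.

p* = 2, q* = 341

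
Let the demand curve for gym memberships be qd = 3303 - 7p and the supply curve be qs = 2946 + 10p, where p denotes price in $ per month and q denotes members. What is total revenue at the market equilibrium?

Total revenue = 66276

At equilibrium qd = qs, so 3303 - 7p = 2946 + 10p; collecting terms, 357 = 17p and p* = 21.
Substitute back: q* = 3303 - 7(21) = 3156.
Total revenue = p* × q* = 21 × 3156 = 66276.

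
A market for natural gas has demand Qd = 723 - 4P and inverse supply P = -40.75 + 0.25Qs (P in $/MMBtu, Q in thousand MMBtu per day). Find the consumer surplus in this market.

Inverting to quantity form: Qs = 163 + 4P.
At equilibrium Qd = Qs, so 723 - 4P = 163 + 4P; collecting terms, 560 = 8P and P* = 70.
From the demand curve, Q* = 723 - 4(70) = 443.
Demand choke price (Qd = 0): P = 723/4 = 180.75. Consumer surplus = ½ × (180.75 - 70) × 443 = 24531.125.

Consumer surplus = 24531.125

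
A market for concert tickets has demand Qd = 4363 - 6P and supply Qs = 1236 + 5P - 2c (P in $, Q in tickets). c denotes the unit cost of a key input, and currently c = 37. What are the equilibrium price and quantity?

With c = 37, supply is Qs = 1162 + 5P.
The market clears where 4363 - 6P = 1162 + 5P. Rearranging, 11P = 3201, hence P* = 291.
From the demand curve, Q* = 4363 - 6(291) = 2617.

P* = 291, Q* = 2617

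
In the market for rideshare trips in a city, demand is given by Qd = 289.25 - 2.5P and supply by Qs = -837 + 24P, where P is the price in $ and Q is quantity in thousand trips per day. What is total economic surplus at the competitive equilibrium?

The market clears where 289.25 - 2.5P = -837 + 24P. Rearranging, 26.5P = 1126.25, hence P* = 42.5.
Then Q* = 289.25 - 2.5(42.5) = 183.
Demand choke price = 115.7; supply choke price = 34.875. CS = ½(115.7 - 42.5)(183) = 6697.8; PS = ½(42.5 - 34.875)(183) = 697.6875. Total surplus = 7395.4875.

Total surplus = 7395.4875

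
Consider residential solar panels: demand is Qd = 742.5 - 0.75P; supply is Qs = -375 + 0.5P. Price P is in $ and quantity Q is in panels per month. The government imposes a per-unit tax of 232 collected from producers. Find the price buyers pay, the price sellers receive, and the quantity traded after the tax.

Producers keep P_s = P_b - 232 per unit, so supply in terms of the buyer price is Qs = -491 + 0.5P_b.
Market clearing requires 742.5 - 0.75P_b = -491 + 0.5P_b; hence 1233.5 = 1.25P_b and P_b = 986.8.
Then P_s = 986.8 - 232 = 754.8 and Q = 742.5 - 0.75(986.8) = 2.4.

P_b = 986.8, P_s = 754.8, Q = 2.4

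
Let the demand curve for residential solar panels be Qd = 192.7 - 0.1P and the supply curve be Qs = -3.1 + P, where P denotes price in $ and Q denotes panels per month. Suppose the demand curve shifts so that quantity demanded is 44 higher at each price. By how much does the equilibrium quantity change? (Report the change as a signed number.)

ΔQ = 40

At equilibrium Qd = Qs, so 192.7 - 0.1P = -3.1 + P; collecting terms, 195.8 = 1.1P and P* = 178.
From the demand curve, Q* = 192.7 - 0.1(178) = 174.9.
After the shift, demand is Qd = 236.7 - 0.1P.
Re-solving, 1.1P = 239.8 gives P = 218 and Q = 214.9.
ΔQ = 214.9 - 174.9 = 40.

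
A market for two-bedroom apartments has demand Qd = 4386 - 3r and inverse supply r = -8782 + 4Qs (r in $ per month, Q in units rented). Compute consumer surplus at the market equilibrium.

Consumer surplus = 931416

In direct form, Qs = 2195.5 + 0.25r.
Set Qd = Qs: 4386 - 3r = 2195.5 + 0.25r, so 2190.5 = 3.25r and r* = 674.
Plugging r* into demand: Q* = 4386 - 3(674) = 2364.
Demand choke price (Qd = 0): r = 4386/3 = 1462. Consumer surplus = ½ × (1462 - 674) × 2364 = 931416.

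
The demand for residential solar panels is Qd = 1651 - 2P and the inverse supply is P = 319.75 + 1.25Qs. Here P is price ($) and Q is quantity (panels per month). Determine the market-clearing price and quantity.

Solving each curve for Q: Qs = -255.8 + 0.8P.
Set Qd = Qs: 1651 - 2P = -255.8 + 0.8P, so 1906.8 = 2.8P and P* = 681.
Substitute back: Q* = 1651 - 2(681) = 289.

P* = 681, Q* = 289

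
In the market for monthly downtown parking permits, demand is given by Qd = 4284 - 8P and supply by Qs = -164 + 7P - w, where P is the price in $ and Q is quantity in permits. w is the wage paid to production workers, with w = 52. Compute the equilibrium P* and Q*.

P* = 300, Q* = 1884

With w = 52, supply is Qs = -216 + 7P.
At equilibrium Qd = Qs, so 4284 - 8P = -216 + 7P; collecting terms, 4500 = 15P and P* = 300.
Plugging P* into demand: Q* = 4284 - 8(300) = 1884.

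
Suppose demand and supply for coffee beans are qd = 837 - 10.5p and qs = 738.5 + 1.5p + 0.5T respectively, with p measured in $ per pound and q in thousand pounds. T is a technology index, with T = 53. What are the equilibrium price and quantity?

p* = 6, q* = 774

With T = 53, supply is qs = 765 + 1.5p.
The market clears where 837 - 10.5p = 765 + 1.5p. Rearranging, 12p = 72, hence p* = 6.
Substitute back: q* = 837 - 10.5(6) = 774.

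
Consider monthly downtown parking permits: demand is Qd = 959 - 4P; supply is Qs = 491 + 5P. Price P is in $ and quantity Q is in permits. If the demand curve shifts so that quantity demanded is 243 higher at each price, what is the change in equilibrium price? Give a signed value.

ΔP = 27

Equating demand and supply, 959 - 4P = 491 + 5P gives 9P = 468, so P* = 52.
Plugging P* into demand: Q* = 959 - 4(52) = 751.
After the shift, demand is Qd = 1202 - 4P.
New equilibrium: 711 = 9P, so P = 79 and Q = 886.
ΔP = 79 - 52 = 27.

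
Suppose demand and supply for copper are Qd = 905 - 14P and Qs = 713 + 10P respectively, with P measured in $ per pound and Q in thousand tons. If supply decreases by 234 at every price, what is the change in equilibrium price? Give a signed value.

The market clears where 905 - 14P = 713 + 10P. Rearranging, 24P = 192, hence P* = 8.
Plugging P* into demand: Q* = 905 - 14(8) = 793.
After the shift, supply is Qs = 479 + 10P.
New equilibrium: 426 = 24P, so P = 17.75 and Q = 656.5.
ΔP = 17.75 - 8 = 9.75.

ΔP = 9.75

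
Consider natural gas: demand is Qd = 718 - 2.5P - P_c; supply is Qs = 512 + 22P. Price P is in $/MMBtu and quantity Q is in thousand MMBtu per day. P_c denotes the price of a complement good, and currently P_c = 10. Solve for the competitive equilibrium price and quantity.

P* = 8, Q* = 688

With P_c = 10, demand is Qd = 708 - 2.5P.
Set Qd = Qs: 708 - 2.5P = 512 + 22P, so 196 = 24.5P and P* = 8.
From the demand curve, Q* = 708 - 2.5(8) = 688.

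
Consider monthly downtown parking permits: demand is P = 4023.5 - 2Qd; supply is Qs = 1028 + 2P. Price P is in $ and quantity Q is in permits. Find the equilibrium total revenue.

Rewriting in direct form: Qd = 2011.75 - 0.5P.
Set Qd = Qs: 2011.75 - 0.5P = 1028 + 2P, so 983.75 = 2.5P and P* = 393.5.
Plugging P* into demand: Q* = 2011.75 - 0.5(393.5) = 1815.
Total revenue = P* × Q* = 393.5 × 1815 = 714202.5.

Total revenue = 714202.5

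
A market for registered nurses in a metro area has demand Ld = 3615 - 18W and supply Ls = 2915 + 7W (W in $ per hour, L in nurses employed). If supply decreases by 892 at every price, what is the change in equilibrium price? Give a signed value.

ΔW = 35.68

Set Ld = Ls: 3615 - 18W = 2915 + 7W, so 700 = 25W and W* = 28.
Plugging W* into demand: L* = 3615 - 18(28) = 3111.
After the shift, supply is Ls = 2023 + 7W.
Re-solving, 25W = 1592 gives W = 63.68 and L = 2468.76.
ΔW = 63.68 - 28 = 35.68.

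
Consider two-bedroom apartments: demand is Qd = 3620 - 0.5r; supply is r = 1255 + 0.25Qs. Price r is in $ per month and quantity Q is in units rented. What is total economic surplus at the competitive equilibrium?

Solving each curve for Q: Qs = -5020 + 4r.
Set Qd = Qs: 3620 - 0.5r = -5020 + 4r, so 8640 = 4.5r and r* = 1920.
Plugging r* into demand: Q* = 3620 - 0.5(1920) = 2660.
Demand choke price = 7240; supply choke price = 1255. CS = ½(7240 - 1920)(2660) = 7075600; PS = ½(1920 - 1255)(2660) = 884450. Total surplus = 7960050.

Total surplus = 7960050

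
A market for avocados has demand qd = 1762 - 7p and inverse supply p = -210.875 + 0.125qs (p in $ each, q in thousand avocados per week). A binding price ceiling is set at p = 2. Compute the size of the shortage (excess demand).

Shortage = 45

Inverting to quantity form: qs = 1687 + 8p.
At p = 2: qd = 1748 and qs = 1703.
Shortage = qd - qs = 1748 - 1703 = 45.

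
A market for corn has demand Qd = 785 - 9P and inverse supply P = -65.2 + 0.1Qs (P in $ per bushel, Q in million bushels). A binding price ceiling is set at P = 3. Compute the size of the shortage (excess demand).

In direct form, Qs = 652 + 10P.
Evaluating both curves at the ceiling price 3 gives Qd = 758, Qs = 682.
Shortage = Qd - Qs = 758 - 682 = 76.

Shortage = 76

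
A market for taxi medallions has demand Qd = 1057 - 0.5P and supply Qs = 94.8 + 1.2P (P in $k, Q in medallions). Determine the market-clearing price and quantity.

P* = 566, Q* = 774

Set Qd = Qs: 1057 - 0.5P = 94.8 + 1.2P, so 962.2 = 1.7P and P* = 566.
Plugging P* into demand: Q* = 1057 - 0.5(566) = 774.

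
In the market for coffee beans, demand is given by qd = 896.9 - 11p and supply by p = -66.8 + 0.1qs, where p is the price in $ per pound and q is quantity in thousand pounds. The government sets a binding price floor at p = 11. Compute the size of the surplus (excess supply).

In direct form, qs = 668 + 10p.
With p fixed at 11, quantity demanded is 775.9 and quantity supplied is 778.
Surplus = qs - qd = 778 - 775.9 = 2.1.

Surplus = 2.1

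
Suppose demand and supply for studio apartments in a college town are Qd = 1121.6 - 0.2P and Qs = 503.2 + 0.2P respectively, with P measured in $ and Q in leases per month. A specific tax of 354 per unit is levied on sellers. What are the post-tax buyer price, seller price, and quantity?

With a tax of 354 on sellers, they supply based on the net price P_s = P_b - 354, so Qs = 432.4 + 0.2P_b.
Market clearing requires 1121.6 - 0.2P_b = 432.4 + 0.2P_b; hence 689.2 = 0.4P_b and P_b = 1723.
Then P_s = 1723 - 354 = 1369 and Q = 1121.6 - 0.2(1723) = 777.

P_b = 1723, P_s = 1369, Q = 777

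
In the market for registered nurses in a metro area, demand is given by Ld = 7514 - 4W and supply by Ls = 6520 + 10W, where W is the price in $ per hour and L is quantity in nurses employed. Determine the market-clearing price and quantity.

Set Ld = Ls: 7514 - 4W = 6520 + 10W, so 994 = 14W and W* = 71.
Plugging W* into demand: L* = 7514 - 4(71) = 7230.

W* = 71, L* = 7230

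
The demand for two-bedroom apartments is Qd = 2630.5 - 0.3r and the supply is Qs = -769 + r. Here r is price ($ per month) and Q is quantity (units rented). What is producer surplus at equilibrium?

Producer surplus = 1703858

Set Qd = Qs: 2630.5 - 0.3r = -769 + r, so 3399.5 = 1.3r and r* = 2615.
From the demand curve, Q* = 2630.5 - 0.3(2615) = 1846.
Supply choke price (Qs = 0): r = 769. Producer surplus = ½ × (2615 - 769) × 1846 = 1703858.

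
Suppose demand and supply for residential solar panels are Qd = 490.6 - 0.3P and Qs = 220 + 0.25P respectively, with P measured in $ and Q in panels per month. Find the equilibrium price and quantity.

P* = 492, Q* = 343

The market clears where 490.6 - 0.3P = 220 + 0.25P. Rearranging, 0.55P = 270.6, hence P* = 492.
Then Q* = 490.6 - 0.3(492) = 343.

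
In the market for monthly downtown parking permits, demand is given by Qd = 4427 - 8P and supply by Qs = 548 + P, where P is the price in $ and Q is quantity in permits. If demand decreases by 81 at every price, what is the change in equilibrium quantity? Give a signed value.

ΔQ = -9

The market clears where 4427 - 8P = 548 + P. Rearranging, 9P = 3879, hence P* = 431.
Then Q* = 4427 - 8(431) = 979.
After the shift, demand is Qd = 4346 - 8P.
The new intersection has 3798 = 9P, i.e. P = 422, Q = 970.
ΔQ = 970 - 979 = -9.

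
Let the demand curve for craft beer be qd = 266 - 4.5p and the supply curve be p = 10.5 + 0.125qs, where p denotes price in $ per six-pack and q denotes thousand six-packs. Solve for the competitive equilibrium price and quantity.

Solving each curve for q: qs = -84 + 8p.
The market clears where 266 - 4.5p = -84 + 8p. Rearranging, 12.5p = 350, hence p* = 28.
Substitute back: q* = 266 - 4.5(28) = 140.

p* = 28, q* = 140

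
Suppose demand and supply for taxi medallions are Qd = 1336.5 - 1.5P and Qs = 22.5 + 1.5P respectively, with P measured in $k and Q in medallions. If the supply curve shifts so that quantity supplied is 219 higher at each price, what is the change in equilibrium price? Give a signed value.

ΔP = -73

Equating demand and supply, 1336.5 - 1.5P = 22.5 + 1.5P gives 3P = 1314, so P* = 438.
Plugging P* into demand: Q* = 1336.5 - 1.5(438) = 679.5.
After the shift, supply is Qs = 241.5 + 1.5P.
The new intersection has 1095 = 3P, i.e. P = 365, Q = 789.
ΔP = 365 - 438 = -73.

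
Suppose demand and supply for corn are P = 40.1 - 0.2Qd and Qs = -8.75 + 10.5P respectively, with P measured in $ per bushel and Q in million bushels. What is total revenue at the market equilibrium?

Total revenue = 1795.5

Solving each curve for Q: Qd = 200.5 - 5P.
Equating demand and supply, 200.5 - 5P = -8.75 + 10.5P gives 15.5P = 209.25, so P* = 13.5.
Substitute back: Q* = 200.5 - 5(13.5) = 133.
Total revenue = P* × Q* = 13.5 × 133 = 1795.5.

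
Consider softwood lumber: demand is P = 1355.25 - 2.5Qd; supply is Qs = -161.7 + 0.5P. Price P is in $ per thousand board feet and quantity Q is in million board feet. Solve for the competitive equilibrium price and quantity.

P* = 782, Q* = 229.3

Solving each curve for Q: Qd = 542.1 - 0.4P.
Set Qd = Qs: 542.1 - 0.4P = -161.7 + 0.5P, so 703.8 = 0.9P and P* = 782.
From the demand curve, Q* = 542.1 - 0.4(782) = 229.3.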